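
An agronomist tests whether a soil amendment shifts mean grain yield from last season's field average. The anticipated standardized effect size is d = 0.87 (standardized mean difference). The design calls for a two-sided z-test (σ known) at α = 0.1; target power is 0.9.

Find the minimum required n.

Set Φ(δ − 1.645) = 0.9; then δ − 1.645 = Φ⁻¹(0.9) = 1.282, giving δ = 2.926.
(The Φ(−δ − z_{α/2}) term is vanishingly small for δ > 0 and is dropped in the standard sample-size formula.)
δ = d·√n ⇒ n = (δ/d)² = (2.926 / 0.87)² = 11.31.
Rounding up, n = 12.

n = 12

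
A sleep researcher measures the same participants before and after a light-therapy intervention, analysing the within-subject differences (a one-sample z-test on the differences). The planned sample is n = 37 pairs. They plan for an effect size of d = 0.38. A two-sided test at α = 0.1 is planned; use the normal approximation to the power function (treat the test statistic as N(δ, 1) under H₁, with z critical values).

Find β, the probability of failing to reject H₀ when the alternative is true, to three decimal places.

β ≈ 0.252

Noncentrality parameter: δ = d·√n = 0.38 × √37 = 2.3114
Two-sided α = 0.1 → critical value z_{0.05} = 1.645.
Power = Φ(δ − 1.645) + Φ(−δ − 1.645) = Φ(0.667) + Φ(-3.956) = 0.7475 + 0.0000 = 0.7475.
Type II error: β = 1 − power = 1 − 0.7475 = 0.2525.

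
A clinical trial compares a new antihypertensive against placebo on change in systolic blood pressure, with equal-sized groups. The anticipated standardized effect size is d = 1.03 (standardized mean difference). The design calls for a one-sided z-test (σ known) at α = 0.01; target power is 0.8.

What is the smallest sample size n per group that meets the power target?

Set Φ(δ − 2.326) = 0.8; then δ − 2.326 = Φ⁻¹(0.8) = 0.842, giving δ = 3.168.
δ = d·√(n/2) ⇒ n = 2(δ/d)² = 2 × (3.168 / 1.03)² = 18.92.
Round up to the next whole unit.

n = 19 per group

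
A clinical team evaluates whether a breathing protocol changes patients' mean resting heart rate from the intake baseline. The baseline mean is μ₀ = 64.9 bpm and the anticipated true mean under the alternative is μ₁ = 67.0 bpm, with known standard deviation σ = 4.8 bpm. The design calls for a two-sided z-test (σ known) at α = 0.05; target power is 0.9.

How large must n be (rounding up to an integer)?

n = 55

Standardized effect: d = |μ₁ − μ₀| / σ = |67.0 − 64.9| / 4.8 = 0.4375
For power 0.9 need Φ(δ − z_{0.025}) = 0.9, so δ = z_{0.025} + z_{0.10} = 1.960 + 1.282 = 3.242.
(The Φ(−δ − z_{α/2}) term is vanishingly small for δ > 0 and is dropped in the standard sample-size formula.)
δ = d·√n ⇒ n = (δ/d)² = (3.242 / 0.4375)² = 54.90.
Rounding up, n = 55.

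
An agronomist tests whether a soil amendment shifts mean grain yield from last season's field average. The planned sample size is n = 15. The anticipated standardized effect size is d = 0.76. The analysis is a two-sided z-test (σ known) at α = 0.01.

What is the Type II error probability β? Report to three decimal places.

Noncentrality parameter: λ = d·√n = 0.76 × √15 = 2.9435
Two-sided α = 0.01 → critical value z_{0.005} = 2.576.
Power = Φ(λ − 2.576) + Φ(−λ − 2.576) = Φ(0.368) + Φ(-5.519) = 0.6434 + 0.0000 = 0.6434.
Type II error: β = 1 − power = 1 − 0.6434 = 0.3566.

β ≈ 0.357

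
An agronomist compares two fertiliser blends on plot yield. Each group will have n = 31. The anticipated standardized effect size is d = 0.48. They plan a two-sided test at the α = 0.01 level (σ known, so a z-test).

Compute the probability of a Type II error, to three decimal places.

β ≈ 0.754

Noncentrality parameter: δ = d·√(n/2) = 0.48 × √(31/2) = 1.8898
Critical value for a two-sided test at α = 0.01: z_{α/2} = 2.576.
Power = Φ(δ − 2.576) + Φ(−δ − 2.576) = Φ(-0.686) + Φ(-4.466) = 0.2463 + 0.0000 = 0.2463.
Type II error: β = 1 − power = 1 − 0.2463 = 0.7537.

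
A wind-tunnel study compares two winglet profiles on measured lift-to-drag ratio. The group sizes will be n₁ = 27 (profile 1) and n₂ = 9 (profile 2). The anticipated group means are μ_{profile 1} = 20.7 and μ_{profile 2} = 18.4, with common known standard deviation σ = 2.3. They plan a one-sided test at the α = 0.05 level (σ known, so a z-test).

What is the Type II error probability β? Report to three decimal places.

Standardized effect: d = |μ_{profile 1} − μ_{profile 2}| / σ = |20.7 − 18.4| / 2.3 = 1.0000
Noncentrality parameter: δ = d / √(1/n₁ + 1/n₂) = 1.0000 / √(1/27 + 1/9) = 2.5981
One-sided α = 0.05 → critical value z_{0.05} = 1.645.
Power = P(Z > 1.645 − δ) = Φ(0.953) = 0.8298.
Type II error: β = 1 − power = 1 − 0.8298 = 0.1702.

β ≈ 0.170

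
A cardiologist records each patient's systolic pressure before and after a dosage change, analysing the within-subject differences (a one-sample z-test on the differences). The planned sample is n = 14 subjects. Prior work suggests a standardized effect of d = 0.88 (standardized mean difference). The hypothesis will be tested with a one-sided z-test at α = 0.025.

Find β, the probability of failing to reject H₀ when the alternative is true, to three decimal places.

β ≈ 0.091

Noncentrality parameter: λ = d·√n = 0.88 × √14 = 3.2927
One-sided α = 0.025 → critical value z_{0.025} = 1.960.
Power = Φ(λ − 1.960) = Φ(1.333) = 0.9087.
Type II error: β = 1 − power = 1 − 0.9087 = 0.0913.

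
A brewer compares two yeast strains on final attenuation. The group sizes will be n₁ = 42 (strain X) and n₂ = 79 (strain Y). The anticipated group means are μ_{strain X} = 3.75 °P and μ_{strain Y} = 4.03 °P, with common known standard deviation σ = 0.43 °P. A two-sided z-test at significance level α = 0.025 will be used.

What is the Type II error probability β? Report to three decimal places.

Standardized effect: d = |μ_{strain X} − μ_{strain Y}| / σ = |3.75 − 4.03| / 0.43 = 0.6512
Noncentrality parameter: δ = d / √(1/n₁ + 1/n₂) = 0.6512 / √(1/42 + 1/79) = 3.4098
Two-sided α = 0.025 → critical value z_{0.0125} = 2.241.
Power = Φ(δ − 2.241) + Φ(−δ − 2.241) = Φ(1.168) + Φ(-5.651) = 0.8787 + 0.0000 = 0.8787.
Type II error: β = 1 − power = 1 − 0.8787 = 0.1213.

β ≈ 0.121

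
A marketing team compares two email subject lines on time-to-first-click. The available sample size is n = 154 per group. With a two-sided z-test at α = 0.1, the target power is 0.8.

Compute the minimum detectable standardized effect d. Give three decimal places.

d ≈ 0.283

Required noncentrality: δ = z_{0.05} + z_{0.20} = 1.645 + 0.842 = 2.486.
(The second rejection-region term Φ(−δ − z_{α/2}) is negligible and dropped.)
δ = d·√(n/2) ⇒ d = δ/√(n/2) = 2.486/√(154/2) = 0.2834.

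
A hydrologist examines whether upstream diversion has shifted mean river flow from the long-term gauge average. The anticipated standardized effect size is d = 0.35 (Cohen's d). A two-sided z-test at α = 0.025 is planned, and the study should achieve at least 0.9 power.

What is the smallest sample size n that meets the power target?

n = 102

Set Φ(δ − 2.241) = 0.9; then δ − 2.241 = Φ⁻¹(0.9) = 1.282, giving δ = 3.523.
(Ignoring the negligible lower-tail rejection probability gives the usual closed-form inversion.)
δ = d·√n ⇒ n = (δ/d)² = (3.523 / 0.35)² = 101.32.
Round up to the next whole unit.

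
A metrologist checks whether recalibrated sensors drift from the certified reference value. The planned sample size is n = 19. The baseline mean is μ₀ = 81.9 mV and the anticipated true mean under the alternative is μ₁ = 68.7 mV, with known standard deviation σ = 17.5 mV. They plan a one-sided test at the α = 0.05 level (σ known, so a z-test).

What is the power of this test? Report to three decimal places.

Standardized effect: d = |μ₁ − μ₀| / σ = |68.7 − 81.9| / 17.5 = 0.7543
Noncentrality parameter: δ = d·√n = 0.7543 × √19 = 3.2879
One-sided α = 0.05 → critical value z_{0.05} = 1.645.
Power = Φ(δ − 1.645) = Φ(1.643) = 0.9498.

Power ≈ 0.950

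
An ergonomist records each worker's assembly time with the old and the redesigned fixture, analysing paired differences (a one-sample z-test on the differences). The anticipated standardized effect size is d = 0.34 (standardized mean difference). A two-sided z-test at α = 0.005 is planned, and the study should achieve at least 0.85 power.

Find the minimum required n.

For power 0.85 need Φ(δ − z_{0.0025}) = 0.85, so δ = z_{0.0025} + z_{0.15} = 2.807 + 1.036 = 3.843.
(Ignoring the negligible lower-tail rejection probability gives the usual closed-form inversion.)
δ = d·√n ⇒ n = (δ/d)² = (3.843 / 0.34)² = 127.79.
Rounding up, n = 128.

n = 128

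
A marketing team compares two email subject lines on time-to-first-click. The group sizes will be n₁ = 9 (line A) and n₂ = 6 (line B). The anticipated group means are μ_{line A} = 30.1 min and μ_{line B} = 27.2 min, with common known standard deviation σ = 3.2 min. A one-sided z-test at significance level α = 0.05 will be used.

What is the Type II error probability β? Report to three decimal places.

Standardized effect: d = |μ_{line A} − μ_{line B}| / σ = |30.1 − 27.2| / 3.2 = 0.9062
Noncentrality parameter: δ = d / √(1/n₁ + 1/n₂) = 0.9062 / √(1/9 + 1/6) = 1.7195
One-sided α = 0.05 → critical value z_{0.05} = 1.645.
Power = Φ(δ − 1.645) = Φ(0.075) = 0.5297.
Type II error: β = 1 − power = 1 − 0.5297 = 0.4703.

β ≈ 0.470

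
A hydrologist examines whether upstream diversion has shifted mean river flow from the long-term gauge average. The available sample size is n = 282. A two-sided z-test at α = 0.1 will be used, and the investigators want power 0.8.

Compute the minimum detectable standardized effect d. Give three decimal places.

d ≈ 0.148

Required noncentrality: δ = z_{0.05} + z_{0.20} = 1.645 + 0.842 = 2.486.
(The second rejection-region term Φ(−δ − z_{α/2}) is negligible and dropped.)
δ = d·√n ⇒ d = δ/√n = 2.486/√282 = 0.1481.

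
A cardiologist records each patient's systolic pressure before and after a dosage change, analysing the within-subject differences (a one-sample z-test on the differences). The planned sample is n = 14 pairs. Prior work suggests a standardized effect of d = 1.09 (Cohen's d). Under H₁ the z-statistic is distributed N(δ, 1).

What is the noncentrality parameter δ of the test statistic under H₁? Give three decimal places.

The noncentrality parameter scales effect size by the design's sample-size factor: δ = d·√n = 1.09 × √14 = 4.0784

δ ≈ 4.078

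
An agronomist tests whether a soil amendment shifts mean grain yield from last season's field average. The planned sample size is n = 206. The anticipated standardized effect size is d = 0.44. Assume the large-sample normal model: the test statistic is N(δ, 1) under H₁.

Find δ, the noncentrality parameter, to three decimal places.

The noncentrality parameter scales effect size by the design's sample-size factor: δ = d·√n = 0.44 × √206 = 6.3152

δ ≈ 6.315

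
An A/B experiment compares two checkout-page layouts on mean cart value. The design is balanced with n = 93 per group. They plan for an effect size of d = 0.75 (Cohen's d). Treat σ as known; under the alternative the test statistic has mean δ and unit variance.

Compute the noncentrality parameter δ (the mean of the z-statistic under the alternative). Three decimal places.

δ = d·√(n/2) = 0.75 × √(93/2) = 5.1143

δ ≈ 5.114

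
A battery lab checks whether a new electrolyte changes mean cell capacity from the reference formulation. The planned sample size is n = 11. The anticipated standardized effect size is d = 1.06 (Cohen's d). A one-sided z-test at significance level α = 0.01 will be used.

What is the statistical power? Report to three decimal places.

Noncentrality parameter: δ = d·√n = 1.06 × √11 = 3.5156
Critical value for a one-sided test at α = 0.01: z_α = 2.326.
Power = P(Z > 2.326 − δ) = Φ(1.189) = 0.8828.

Power ≈ 0.883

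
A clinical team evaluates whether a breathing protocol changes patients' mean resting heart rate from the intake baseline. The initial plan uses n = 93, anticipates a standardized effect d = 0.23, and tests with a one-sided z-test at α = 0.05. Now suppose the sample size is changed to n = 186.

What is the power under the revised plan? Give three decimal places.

Power ≈ 0.932

With n = 186: δ = d·√n = 0.23 × √186 = 3.1368. Critical value z_{0.05} = 1.645.
Revised power = P(Z > 1.645 − δ) = Φ(1.492) = 0.9321.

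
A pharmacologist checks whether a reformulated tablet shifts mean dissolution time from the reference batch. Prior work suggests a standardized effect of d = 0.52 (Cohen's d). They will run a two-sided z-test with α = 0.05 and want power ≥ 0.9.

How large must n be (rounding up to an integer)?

For power 0.9 need Φ(δ − z_{0.025}) = 0.9, so δ = z_{0.025} + z_{0.10} = 1.960 + 1.282 = 3.242.
(For δ > 0 the lower-tail rejection region contributes negligibly to power, so the one-term inversion is standard.)
δ = d·√n ⇒ n = (δ/d)² = (3.242 / 0.52)² = 38.86.
Rounding up, n = 39.

n = 39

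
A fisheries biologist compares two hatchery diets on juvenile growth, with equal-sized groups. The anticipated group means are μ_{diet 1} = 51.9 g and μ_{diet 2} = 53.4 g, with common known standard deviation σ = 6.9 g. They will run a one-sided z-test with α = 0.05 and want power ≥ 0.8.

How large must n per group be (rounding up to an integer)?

n = 262 per group

Standardized effect: d = |μ_{diet 1} − μ_{diet 2}| / σ = |51.9 − 53.4| / 6.9 = 0.2174
For power 0.8 need Φ(δ − z_{0.05}) = 0.8, so δ = z_{0.05} + z_{0.20} = 1.645 + 0.842 = 2.486.
δ = d·√(n/2) ⇒ n = 2(δ/d)² = 2 × (2.486 / 0.2174)² = 261.65.
Rounding up, n = 262 per group.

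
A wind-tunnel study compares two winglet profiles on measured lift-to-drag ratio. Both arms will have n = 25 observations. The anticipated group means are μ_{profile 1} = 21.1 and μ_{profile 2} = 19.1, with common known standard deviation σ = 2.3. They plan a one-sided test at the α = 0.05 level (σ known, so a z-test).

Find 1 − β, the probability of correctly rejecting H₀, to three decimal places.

Power ≈ 0.924

Standardized effect: d = |μ_{profile 1} − μ_{profile 2}| / σ = |21.1 − 19.1| / 2.3 = 0.8696
Noncentrality parameter: δ = d·√(n/2) = 0.8696 × √(25/2) = 3.0744
Critical value for a one-sided test at α = 0.05: z_α = 1.645.
Power = P(Z > 1.645 − δ) = Φ(1.430) = 0.9236.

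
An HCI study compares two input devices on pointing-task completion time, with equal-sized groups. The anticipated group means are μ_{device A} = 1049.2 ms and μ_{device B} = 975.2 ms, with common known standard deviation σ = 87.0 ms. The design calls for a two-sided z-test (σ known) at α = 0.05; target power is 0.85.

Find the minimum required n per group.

n = 25 per group

Standardized effect: d = |μ_{device A} − μ_{device B}| / σ = |1049.2 − 975.2| / 87.0 = 0.8506
For power 0.85 need Φ(δ − z_{0.025}) = 0.85, so δ = z_{0.025} + z_{0.15} = 1.960 + 1.036 = 2.996.
(Ignoring the negligible lower-tail rejection probability gives the usual closed-form inversion.)
δ = d·√(n/2) ⇒ n = 2(δ/d)² = 2 × (2.996 / 0.8506)² = 24.82.
Rounding up, n = 25 per group.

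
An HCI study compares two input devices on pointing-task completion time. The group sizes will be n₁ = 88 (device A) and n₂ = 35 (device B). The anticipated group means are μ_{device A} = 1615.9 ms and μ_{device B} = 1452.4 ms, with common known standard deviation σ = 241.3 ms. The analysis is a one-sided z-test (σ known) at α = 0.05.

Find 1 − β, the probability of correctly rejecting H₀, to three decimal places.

Standardized effect: d = |μ_{device A} − μ_{device B}| / σ = |1615.9 − 1452.4| / 241.3 = 0.6776
Noncentrality parameter: δ = d / √(1/n₁ + 1/n₂) = 0.6776 / √(1/88 + 1/35) = 3.3907
Critical value for a one-sided test at α = 0.05: z_α = 1.645.
Power = Φ(δ − 1.645) = Φ(1.746) = 0.9596.

Power ≈ 0.960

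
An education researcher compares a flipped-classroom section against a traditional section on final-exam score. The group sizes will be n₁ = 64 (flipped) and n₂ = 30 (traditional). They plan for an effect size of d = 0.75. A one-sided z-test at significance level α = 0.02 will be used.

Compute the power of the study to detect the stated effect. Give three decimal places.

Noncentrality parameter: δ = d / √(1/n₁ + 1/n₂) = 0.75 / √(1/64 + 1/30) = 3.3896
One-sided α = 0.02 → critical value z_{0.02} = 2.054.
Power = Φ(δ − 2.054) = Φ(1.336) = 0.9092.

Power ≈ 0.909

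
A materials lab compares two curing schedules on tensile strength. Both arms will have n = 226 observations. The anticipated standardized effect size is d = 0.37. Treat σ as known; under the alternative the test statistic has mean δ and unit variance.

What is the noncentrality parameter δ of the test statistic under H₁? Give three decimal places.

The noncentrality parameter scales effect size by the design's sample-size factor: δ = d·√(n/2) = 0.37 × √(226/2) = 3.9332

δ ≈ 3.933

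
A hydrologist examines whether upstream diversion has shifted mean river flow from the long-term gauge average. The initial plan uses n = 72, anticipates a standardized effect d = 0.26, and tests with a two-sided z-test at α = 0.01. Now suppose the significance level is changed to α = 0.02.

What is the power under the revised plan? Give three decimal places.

δ = d·√n = 0.26 × √72 = 2.2062 (unchanged). New critical value: z_{0.01} = 2.326.
Revised power = Φ(δ − 2.326) + Φ(−δ − 2.326) = Φ(-0.120) + Φ(-4.533) = 0.4522 + 0.0000 = 0.4522.

Power ≈ 0.452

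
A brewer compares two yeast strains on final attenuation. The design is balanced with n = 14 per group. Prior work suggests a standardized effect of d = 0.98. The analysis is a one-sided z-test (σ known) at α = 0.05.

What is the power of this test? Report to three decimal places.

Power ≈ 0.828

Noncentrality parameter: δ = d·√(n/2) = 0.98 × √(14/2) = 2.5928
Critical value for a one-sided test at α = 0.05: z_α = 1.645.
Power = P(Z > 1.645 − δ) = Φ(0.948) = 0.8284.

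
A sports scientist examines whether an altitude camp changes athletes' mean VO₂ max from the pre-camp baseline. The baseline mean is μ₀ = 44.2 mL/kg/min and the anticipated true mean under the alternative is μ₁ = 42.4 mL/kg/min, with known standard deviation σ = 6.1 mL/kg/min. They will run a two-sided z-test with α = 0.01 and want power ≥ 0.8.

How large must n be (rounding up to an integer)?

n = 135

Standardized effect: d = |μ₁ − μ₀| / σ = |42.4 − 44.2| / 6.1 = 0.2951
For power 0.8 need Φ(δ − z_{0.005}) = 0.8, so δ = z_{0.005} + z_{0.20} = 2.576 + 0.842 = 3.417.
(Ignoring the negligible lower-tail rejection probability gives the usual closed-form inversion.)
δ = d·√n ⇒ n = (δ/d)² = (3.417 / 0.2951)² = 134.13.
Round up to the next whole unit.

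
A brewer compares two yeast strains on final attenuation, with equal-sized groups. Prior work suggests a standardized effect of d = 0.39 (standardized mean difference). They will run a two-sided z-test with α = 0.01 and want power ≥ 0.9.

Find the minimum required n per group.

n = 196 per group

For power 0.9 need Φ(δ − z_{0.005}) = 0.9, so δ = z_{0.005} + z_{0.10} = 2.576 + 1.282 = 3.857.
(Ignoring the negligible lower-tail rejection probability gives the usual closed-form inversion.)
δ = d·√(n/2) ⇒ n = 2(δ/d)² = 2 × (3.857 / 0.39)² = 195.65.
Rounding up, n = 196 per group.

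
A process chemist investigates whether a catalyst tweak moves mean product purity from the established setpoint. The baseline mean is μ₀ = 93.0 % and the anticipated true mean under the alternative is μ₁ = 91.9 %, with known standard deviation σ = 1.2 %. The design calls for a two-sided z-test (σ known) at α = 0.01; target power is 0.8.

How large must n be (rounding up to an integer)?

Standardized effect: d = |μ₁ − μ₀| / σ = |91.9 − 93.0| / 1.2 = 0.9167
Set Φ(δ − 2.576) = 0.8; then δ − 2.576 = Φ⁻¹(0.8) = 0.842, giving δ = 3.417.
(The Φ(−δ − z_{α/2}) term is vanishingly small for δ > 0 and is dropped in the standard sample-size formula.)
δ = d·√n ⇒ n = (δ/d)² = (3.417 / 0.9167)² = 13.90.
Rounding up, n = 14.

n = 14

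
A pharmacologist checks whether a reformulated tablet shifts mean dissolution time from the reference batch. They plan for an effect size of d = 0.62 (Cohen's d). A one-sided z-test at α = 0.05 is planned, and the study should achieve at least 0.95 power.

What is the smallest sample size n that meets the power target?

n = 29

Set Φ(δ − 1.645) = 0.95; then δ − 1.645 = Φ⁻¹(0.95) = 1.645, giving δ = 3.290.
δ = d·√n ⇒ n = (δ/d)² = (3.290 / 0.62)² = 28.15.
Round up to the next whole unit.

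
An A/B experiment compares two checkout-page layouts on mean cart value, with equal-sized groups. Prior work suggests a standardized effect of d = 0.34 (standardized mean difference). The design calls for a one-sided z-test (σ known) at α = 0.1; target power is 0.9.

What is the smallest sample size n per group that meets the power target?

n = 114 per group

Set Φ(δ − 1.282) = 0.9; then δ − 1.282 = Φ⁻¹(0.9) = 1.282, giving δ = 2.563.
δ = d·√(n/2) ⇒ n = 2(δ/d)² = 2 × (2.563 / 0.34)² = 113.66.
Round up to the next whole unit.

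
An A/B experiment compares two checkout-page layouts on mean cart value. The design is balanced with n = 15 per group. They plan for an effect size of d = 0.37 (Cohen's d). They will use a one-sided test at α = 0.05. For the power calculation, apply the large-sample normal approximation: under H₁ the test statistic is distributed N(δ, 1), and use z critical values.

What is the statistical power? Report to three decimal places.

Noncentrality parameter: λ = d·√(n/2) = 0.37 × √(15/2) = 1.0133
One-sided α = 0.05 → critical value z_{0.05} = 1.645.
Power = P(Z > 1.645 − λ) = Φ(-0.632) = 0.2638.

Power ≈ 0.264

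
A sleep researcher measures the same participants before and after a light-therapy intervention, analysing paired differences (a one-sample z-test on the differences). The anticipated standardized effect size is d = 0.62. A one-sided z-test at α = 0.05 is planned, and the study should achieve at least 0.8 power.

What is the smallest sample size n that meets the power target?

Set Φ(δ − 1.645) = 0.8; then δ − 1.645 = Φ⁻¹(0.8) = 0.842, giving δ = 2.486.
δ = d·√n ⇒ n = (δ/d)² = (2.486 / 0.62)² = 16.08.
Rounding up, n = 17.

n = 17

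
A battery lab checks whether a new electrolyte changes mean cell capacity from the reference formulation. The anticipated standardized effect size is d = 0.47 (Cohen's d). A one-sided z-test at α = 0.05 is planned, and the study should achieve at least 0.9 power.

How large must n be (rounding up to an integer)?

Set Φ(δ − 1.645) = 0.9; then δ − 1.645 = Φ⁻¹(0.9) = 1.282, giving δ = 2.926.
δ = d·√n ⇒ n = (δ/d)² = (2.926 / 0.47)² = 38.77.
Rounding up, n = 39.

n = 39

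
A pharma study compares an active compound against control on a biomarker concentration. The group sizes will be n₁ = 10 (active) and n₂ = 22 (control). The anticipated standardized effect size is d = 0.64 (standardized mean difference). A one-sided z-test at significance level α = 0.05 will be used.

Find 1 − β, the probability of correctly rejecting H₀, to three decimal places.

Noncentrality parameter: δ = d / √(1/n₁ + 1/n₂) = 0.64 / √(1/10 + 1/22) = 1.6781
One-sided α = 0.05 → critical value z_{0.05} = 1.645.
Power = P(Z > 1.645 − δ) = Φ(0.033) = 0.5133.

Power ≈ 0.513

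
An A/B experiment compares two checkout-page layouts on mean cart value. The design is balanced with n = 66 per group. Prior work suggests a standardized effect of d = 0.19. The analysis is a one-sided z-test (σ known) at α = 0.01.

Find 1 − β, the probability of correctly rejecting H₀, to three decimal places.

Power ≈ 0.108

Noncentrality parameter: δ = d·√(n/2) = 0.19 × √(66/2) = 1.0915
One-sided α = 0.01 → critical value z_{0.01} = 2.326.
Power = P(Z > 2.326 − δ) = Φ(-1.235) = 0.1084.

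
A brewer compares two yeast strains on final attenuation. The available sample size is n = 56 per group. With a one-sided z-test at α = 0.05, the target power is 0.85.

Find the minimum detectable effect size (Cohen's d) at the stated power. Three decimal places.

d ≈ 0.507

Need Φ(δ − 1.645) = 0.85, so δ = 1.645 + 1.036 = 2.681.
δ = d·√(n/2) ⇒ d = δ/√(n/2) = 2.681/√(56/2) = 0.5067.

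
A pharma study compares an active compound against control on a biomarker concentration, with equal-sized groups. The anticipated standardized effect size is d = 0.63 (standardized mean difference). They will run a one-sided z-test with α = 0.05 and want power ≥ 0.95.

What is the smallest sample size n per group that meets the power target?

n = 55 per group

For power 0.95 need Φ(δ − z_{0.05}) = 0.95, so δ = z_{0.05} + z_{0.05} = 1.645 + 1.645 = 3.290.
δ = d·√(n/2) ⇒ n = 2(δ/d)² = 2 × (3.290 / 0.63)² = 54.53.
Rounding up, n = 55 per group.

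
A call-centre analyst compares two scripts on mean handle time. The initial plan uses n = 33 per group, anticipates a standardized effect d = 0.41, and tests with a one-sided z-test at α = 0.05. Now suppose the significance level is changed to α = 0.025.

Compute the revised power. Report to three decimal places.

Power ≈ 0.384

δ = d·√(n/2) = 0.41 × √(33/2) = 1.6654 (unchanged). New critical value: z_{0.025} = 1.960.
Revised power = Φ(δ − 1.960) = Φ(-0.295) = 0.3842.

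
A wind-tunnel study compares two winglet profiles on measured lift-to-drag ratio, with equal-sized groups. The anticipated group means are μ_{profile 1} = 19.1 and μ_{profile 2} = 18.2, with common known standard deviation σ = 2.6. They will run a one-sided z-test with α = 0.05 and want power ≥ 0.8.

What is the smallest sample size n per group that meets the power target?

n = 104 per group

Standardized effect: d = |μ_{profile 1} − μ_{profile 2}| / σ = |19.1 − 18.2| / 2.6 = 0.3462
For power 0.8 need Φ(δ − z_{0.05}) = 0.8, so δ = z_{0.05} + z_{0.20} = 1.645 + 0.842 = 2.486.
δ = d·√(n/2) ⇒ n = 2(δ/d)² = 2 × (2.486 / 0.3462)² = 103.20.
Round up to the next whole unit.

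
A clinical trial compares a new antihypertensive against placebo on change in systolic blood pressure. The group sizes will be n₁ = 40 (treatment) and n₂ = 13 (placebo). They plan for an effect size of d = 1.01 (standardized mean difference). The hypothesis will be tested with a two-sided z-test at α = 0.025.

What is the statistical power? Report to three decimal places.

Noncentrality parameter: δ = d / √(1/n₁ + 1/n₂) = 1.01 / √(1/40 + 1/13) = 3.1636
Two-sided α = 0.025 → critical value z_{0.0125} = 2.241.
Power = Φ(δ − 2.241) + Φ(−δ − 2.241) = Φ(0.922) + Φ(-5.405) = 0.8218 + 0.0000 = 0.8218.

Power ≈ 0.822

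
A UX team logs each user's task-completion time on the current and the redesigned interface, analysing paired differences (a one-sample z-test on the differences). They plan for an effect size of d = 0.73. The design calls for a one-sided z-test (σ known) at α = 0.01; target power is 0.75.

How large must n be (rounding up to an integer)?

Set Φ(δ − 2.326) = 0.75; then δ − 2.326 = Φ⁻¹(0.75) = 0.674, giving δ = 3.001.
δ = d·√n ⇒ n = (δ/d)² = (3.001 / 0.73)² = 16.90.
Round up to the next whole unit.

n = 17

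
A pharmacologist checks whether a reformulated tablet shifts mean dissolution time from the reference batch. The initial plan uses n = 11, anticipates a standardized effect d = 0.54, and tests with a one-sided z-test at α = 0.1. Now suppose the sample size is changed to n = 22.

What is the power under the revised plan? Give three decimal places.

Power ≈ 0.895

With n = 22: δ = d·√n = 0.54 × √22 = 2.5328. Critical value z_{0.1} = 1.282.
Revised power = P(Z > 1.282 − δ) = Φ(1.251) = 0.8946.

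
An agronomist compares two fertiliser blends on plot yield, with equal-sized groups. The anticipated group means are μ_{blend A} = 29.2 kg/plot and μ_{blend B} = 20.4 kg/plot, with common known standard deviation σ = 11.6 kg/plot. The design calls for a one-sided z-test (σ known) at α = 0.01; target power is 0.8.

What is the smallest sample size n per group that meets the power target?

n = 35 per group

Standardized effect: d = |μ_{blend A} − μ_{blend B}| / σ = |29.2 − 20.4| / 11.6 = 0.7586
Set Φ(δ − 2.326) = 0.8; then δ − 2.326 = Φ⁻¹(0.8) = 0.842, giving δ = 3.168.
δ = d·√(n/2) ⇒ n = 2(δ/d)² = 2 × (3.168 / 0.7586)² = 34.88.
Rounding up, n = 35 per group.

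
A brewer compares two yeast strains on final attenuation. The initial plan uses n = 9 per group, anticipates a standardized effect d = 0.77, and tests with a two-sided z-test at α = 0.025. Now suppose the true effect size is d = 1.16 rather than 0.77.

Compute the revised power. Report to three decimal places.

Power ≈ 0.587

With d = 1.16: δ = d·√(n/2) = 1.16 × √(9/2) = 2.4607. Critical value z_{0.0125} = 2.241.
Revised power = Φ(δ − 2.241) + Φ(−δ − 2.241) = Φ(0.219) + Φ(-4.702) = 0.5868 + 0.0000 = 0.5868.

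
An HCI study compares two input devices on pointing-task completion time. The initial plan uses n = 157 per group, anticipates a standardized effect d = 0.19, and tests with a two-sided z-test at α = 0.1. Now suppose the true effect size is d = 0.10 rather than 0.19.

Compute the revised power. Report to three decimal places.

Power ≈ 0.230

With d = 0.10: δ = d·√(n/2) = 0.10 × √(157/2) = 0.8860. Critical value z_{0.05} = 1.645.
Revised power = Φ(δ − 1.645) + Φ(−δ − 1.645) = Φ(-0.759) + Φ(-2.531) = 0.2240 + 0.0057 = 0.2297.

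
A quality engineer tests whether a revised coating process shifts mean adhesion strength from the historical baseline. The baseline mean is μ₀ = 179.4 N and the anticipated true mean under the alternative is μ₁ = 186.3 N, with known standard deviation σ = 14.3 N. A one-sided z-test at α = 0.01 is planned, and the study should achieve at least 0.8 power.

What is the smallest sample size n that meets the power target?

n = 44

Standardized effect: d = |μ₁ − μ₀| / σ = |186.3 − 179.4| / 14.3 = 0.4825
Set Φ(δ − 2.326) = 0.8; then δ − 2.326 = Φ⁻¹(0.8) = 0.842, giving δ = 3.168.
δ = d·√n ⇒ n = (δ/d)² = (3.168 / 0.4825)² = 43.11.
Round up to the next whole unit.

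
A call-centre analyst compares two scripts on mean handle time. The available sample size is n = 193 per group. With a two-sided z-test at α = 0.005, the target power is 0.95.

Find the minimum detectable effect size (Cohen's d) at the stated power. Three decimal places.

Need Φ(δ − 2.807) = 0.95, so δ = 2.807 + 1.645 = 4.452.
(The second rejection-region term Φ(−δ − z_{α/2}) is negligible and dropped.)
δ = d·√(n/2) ⇒ d = δ/√(n/2) = 4.452/√(193/2) = 0.4532.

d ≈ 0.453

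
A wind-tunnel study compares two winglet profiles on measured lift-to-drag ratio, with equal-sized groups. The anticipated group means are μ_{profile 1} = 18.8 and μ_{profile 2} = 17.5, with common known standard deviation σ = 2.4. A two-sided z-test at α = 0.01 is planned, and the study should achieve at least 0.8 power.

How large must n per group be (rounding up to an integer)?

Standardized effect: d = |μ_{profile 1} − μ_{profile 2}| / σ = |18.8 − 17.5| / 2.4 = 0.5417
For power 0.8 need Φ(δ − z_{0.005}) = 0.8, so δ = z_{0.005} + z_{0.20} = 2.576 + 0.842 = 3.417.
(Ignoring the negligible lower-tail rejection probability gives the usual closed-form inversion.)
δ = d·√(n/2) ⇒ n = 2(δ/d)² = 2 × (3.417 / 0.5417)² = 79.61.
Rounding up, n = 80 per group.

n = 80 per group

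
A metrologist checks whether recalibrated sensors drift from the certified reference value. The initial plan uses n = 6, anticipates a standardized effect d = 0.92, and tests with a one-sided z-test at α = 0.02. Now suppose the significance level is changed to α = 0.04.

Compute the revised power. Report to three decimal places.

δ = d·√n = 0.92 × √6 = 2.2535 (unchanged). New critical value: z_{0.04} = 1.751.
Revised power = P(Z > 1.751 − δ) = Φ(0.503) = 0.6925.

Power ≈ 0.692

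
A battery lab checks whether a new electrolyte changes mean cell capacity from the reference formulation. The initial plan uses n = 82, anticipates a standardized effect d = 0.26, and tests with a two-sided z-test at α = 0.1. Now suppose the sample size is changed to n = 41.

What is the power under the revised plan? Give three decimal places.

With n = 41: δ = d·√n = 0.26 × √41 = 1.6648. Critical value z_{0.05} = 1.645.
Revised power = Φ(δ − 1.645) + Φ(−δ − 1.645) = Φ(0.020) + Φ(-3.310) = 0.5080 + 0.0005 = 0.5084.

Power ≈ 0.508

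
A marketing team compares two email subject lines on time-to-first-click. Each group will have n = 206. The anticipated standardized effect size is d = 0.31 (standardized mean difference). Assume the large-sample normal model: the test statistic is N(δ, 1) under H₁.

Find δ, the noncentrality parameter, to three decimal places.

The noncentrality parameter scales effect size by the design's sample-size factor: δ = d·√(n/2) = 0.31 × √(206/2) = 3.1462

δ ≈ 3.146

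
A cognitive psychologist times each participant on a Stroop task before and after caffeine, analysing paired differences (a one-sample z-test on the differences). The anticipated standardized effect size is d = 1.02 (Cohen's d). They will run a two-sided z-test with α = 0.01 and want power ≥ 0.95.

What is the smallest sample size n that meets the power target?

Set Φ(δ − 2.576) = 0.95; then δ − 2.576 = Φ⁻¹(0.95) = 1.645, giving δ = 4.221.
(The Φ(−δ − z_{α/2}) term is vanishingly small for δ > 0 and is dropped in the standard sample-size formula.)
δ = d·√n ⇒ n = (δ/d)² = (4.221 / 1.02)² = 17.12.
Rounding up, n = 18.

n = 18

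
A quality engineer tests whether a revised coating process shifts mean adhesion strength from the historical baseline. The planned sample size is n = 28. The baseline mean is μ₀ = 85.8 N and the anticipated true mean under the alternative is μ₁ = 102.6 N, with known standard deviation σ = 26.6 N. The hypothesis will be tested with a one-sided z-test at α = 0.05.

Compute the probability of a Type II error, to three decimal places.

Standardized effect: d = |μ₁ − μ₀| / σ = |102.6 − 85.8| / 26.6 = 0.6316
Noncentrality parameter: δ = d·√n = 0.6316 × √28 = 3.3420
One-sided α = 0.05 → critical value z_{0.05} = 1.645.
Power = P(Z > 1.645 − δ) = Φ(1.697) = 0.9552.
Type II error: β = 1 − power = 1 − 0.9552 = 0.0448.

β ≈ 0.045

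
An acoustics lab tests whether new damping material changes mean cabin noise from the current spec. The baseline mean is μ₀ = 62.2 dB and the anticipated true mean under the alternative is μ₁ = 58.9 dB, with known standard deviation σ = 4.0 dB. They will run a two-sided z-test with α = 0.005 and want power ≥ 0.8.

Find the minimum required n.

n = 20

Standardized effect: d = |μ₁ − μ₀| / σ = |58.9 − 62.2| / 4.0 = 0.8250
For power 0.8 need Φ(δ − z_{0.0025}) = 0.8, so δ = z_{0.0025} + z_{0.20} = 2.807 + 0.842 = 3.649.
(Ignoring the negligible lower-tail rejection probability gives the usual closed-form inversion.)
δ = d·√n ⇒ n = (δ/d)² = (3.649 / 0.8250)² = 19.56.
Rounding up, n = 20.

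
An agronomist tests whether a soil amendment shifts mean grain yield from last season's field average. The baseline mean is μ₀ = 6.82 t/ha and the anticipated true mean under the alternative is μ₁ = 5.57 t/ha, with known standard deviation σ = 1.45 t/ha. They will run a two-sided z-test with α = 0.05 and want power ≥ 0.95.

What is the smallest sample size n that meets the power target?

n = 18

Standardized effect: d = |μ₁ − μ₀| / σ = |5.57 − 6.82| / 1.45 = 0.8621
Set Φ(δ − 1.960) = 0.95; then δ − 1.960 = Φ⁻¹(0.95) = 1.645, giving δ = 3.605.
(The Φ(−δ − z_{α/2}) term is vanishingly small for δ > 0 and is dropped in the standard sample-size formula.)
δ = d·√n ⇒ n = (δ/d)² = (3.605 / 0.8621)² = 17.49.
Rounding up, n = 18.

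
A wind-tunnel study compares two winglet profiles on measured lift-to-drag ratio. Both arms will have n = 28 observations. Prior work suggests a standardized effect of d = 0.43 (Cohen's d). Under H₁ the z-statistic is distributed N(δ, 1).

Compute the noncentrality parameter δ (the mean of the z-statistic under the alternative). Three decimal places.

δ ≈ 1.609

δ = d·√(n/2) = 0.43 × √(28/2) = 1.6089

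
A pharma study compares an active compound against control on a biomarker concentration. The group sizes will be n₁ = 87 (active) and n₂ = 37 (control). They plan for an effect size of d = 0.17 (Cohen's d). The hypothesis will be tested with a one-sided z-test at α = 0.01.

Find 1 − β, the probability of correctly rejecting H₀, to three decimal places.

Noncentrality parameter: δ = d / √(1/n₁ + 1/n₂) = 0.17 / √(1/87 + 1/37) = 0.8662
Critical value for a one-sided test at α = 0.01: z_α = 2.326.
Power = Φ(δ − 2.326) = Φ(-1.460) = 0.0721.

Power ≈ 0.072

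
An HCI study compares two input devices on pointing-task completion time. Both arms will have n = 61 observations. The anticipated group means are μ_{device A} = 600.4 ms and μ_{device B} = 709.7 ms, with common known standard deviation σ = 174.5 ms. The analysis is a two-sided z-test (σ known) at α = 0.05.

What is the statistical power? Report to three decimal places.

Standardized effect: d = |μ_{device A} − μ_{device B}| / σ = |600.4 − 709.7| / 174.5 = 0.6264
Noncentrality parameter: λ = d·√(n/2) = 0.6264 × √(61/2) = 3.4592
Two-sided α = 0.05 → critical value z_{0.025} = 1.960.
Power = Φ(λ − 1.960) + Φ(−λ − 1.960) = Φ(1.499) + Φ(-5.419) = 0.9331 + 0.0000 = 0.9331.

Power ≈ 0.933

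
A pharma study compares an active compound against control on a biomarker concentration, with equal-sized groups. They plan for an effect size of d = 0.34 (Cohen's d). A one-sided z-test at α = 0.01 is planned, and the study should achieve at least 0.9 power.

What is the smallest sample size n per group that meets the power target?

n = 226 per group

For power 0.9 need Φ(δ − z_{0.01}) = 0.9, so δ = z_{0.01} + z_{0.10} = 2.326 + 1.282 = 3.608.
δ = d·√(n/2) ⇒ n = 2(δ/d)² = 2 × (3.608 / 0.34)² = 225.21.
Rounding up, n = 226 per group.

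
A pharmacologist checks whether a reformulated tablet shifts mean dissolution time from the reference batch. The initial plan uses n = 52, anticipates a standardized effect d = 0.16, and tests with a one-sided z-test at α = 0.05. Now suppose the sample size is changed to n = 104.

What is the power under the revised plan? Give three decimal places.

Power ≈ 0.495

With n = 104: δ = d·√n = 0.16 × √104 = 1.6317. Critical value z_{0.05} = 1.645.
Revised power = P(Z > 1.645 − δ) = Φ(-0.013) = 0.4947.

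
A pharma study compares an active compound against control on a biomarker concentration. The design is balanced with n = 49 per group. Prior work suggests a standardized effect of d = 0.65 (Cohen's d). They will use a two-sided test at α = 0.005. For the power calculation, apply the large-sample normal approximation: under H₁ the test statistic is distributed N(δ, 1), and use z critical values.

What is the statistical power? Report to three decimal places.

Power ≈ 0.659

Noncentrality parameter: δ = d·√(n/2) = 0.65 × √(49/2) = 3.2173
Two-sided α = 0.005 → critical value z_{0.0025} = 2.807.
Power = Φ(δ − 2.807) + Φ(−δ − 2.807) = Φ(0.410) + Φ(-6.024) = 0.6592 + 0.0000 = 0.6592.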